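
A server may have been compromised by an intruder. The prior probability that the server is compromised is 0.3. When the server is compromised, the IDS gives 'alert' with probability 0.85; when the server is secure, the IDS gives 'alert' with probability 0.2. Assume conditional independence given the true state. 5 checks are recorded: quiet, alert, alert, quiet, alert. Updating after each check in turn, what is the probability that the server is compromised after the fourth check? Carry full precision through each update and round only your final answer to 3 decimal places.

Each posterior becomes the prior for the next update.
After 'quiet': P(compromised) = 0.15·0.3000 / (0.15·0.3000 + 0.8·0.7000) ≈ 0.0744
After 'alert': P(compromised) = 0.85·0.0744 / (0.85·0.0744 + 0.2·0.9256) ≈ 0.2546
After 'alert': P(compromised) = 0.85·0.2546 / (0.85·0.2546 + 0.2·0.7454) ≈ 0.5921
After 'quiet': P(compromised) = 0.15·0.5921 / (0.15·0.5921 + 0.8·0.4079) ≈ 0.2139

0.214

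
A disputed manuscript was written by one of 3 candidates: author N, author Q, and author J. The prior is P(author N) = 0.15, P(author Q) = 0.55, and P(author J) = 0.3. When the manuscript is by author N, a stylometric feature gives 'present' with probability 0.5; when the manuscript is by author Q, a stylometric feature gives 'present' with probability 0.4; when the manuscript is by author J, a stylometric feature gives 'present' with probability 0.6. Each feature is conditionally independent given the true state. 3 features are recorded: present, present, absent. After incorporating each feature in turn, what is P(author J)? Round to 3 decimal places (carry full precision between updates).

After 'present': normaliser = 0.5·0.1500 + 0.4·0.5500 + 0.6·0.3000; P(author N) ≈ 0.1579, P(author Q) ≈ 0.4632, P(author J) ≈ 0.3789
After 'present': normaliser = 0.5·0.1579 + 0.4·0.4632 + 0.6·0.3789; P(author N) ≈ 0.1606, P(author Q) ≈ 0.3769, P(author J) ≈ 0.4625
After 'absent': normaliser = 0.5·0.1606 + 0.6·0.3769 + 0.4·0.4625; P(author N) ≈ 0.1634, P(author Q) ≈ 0.4601, P(author J) ≈ 0.3765

0.376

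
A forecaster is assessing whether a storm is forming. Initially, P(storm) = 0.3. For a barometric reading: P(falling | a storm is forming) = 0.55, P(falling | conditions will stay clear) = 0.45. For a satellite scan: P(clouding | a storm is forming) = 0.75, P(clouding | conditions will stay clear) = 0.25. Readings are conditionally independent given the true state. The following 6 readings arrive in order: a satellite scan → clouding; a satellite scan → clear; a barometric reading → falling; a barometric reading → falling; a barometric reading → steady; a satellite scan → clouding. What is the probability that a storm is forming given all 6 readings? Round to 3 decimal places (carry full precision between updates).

After a satellite scan='clouding': P(storm) = 0.75·0.3000 / (0.75·0.3000 + 0.25·0.7000) ≈ 0.5625
After a satellite scan='clear': P(storm) = 0.25·0.5625 / (0.25·0.5625 + 0.75·0.4375) ≈ 0.3000
After a barometric reading='falling': P(storm) = 0.55·0.3000 / (0.55·0.3000 + 0.45·0.7000) ≈ 0.3438
After a barometric reading='falling': P(storm) = 0.55·0.3438 / (0.55·0.3438 + 0.45·0.6562) ≈ 0.3903
After a barometric reading='steady': P(storm) = 0.45·0.3903 / (0.45·0.3903 + 0.55·0.6097) ≈ 0.3438
After a satellite scan='clouding': P(storm) = 0.75·0.3438 / (0.75·0.3438 + 0.25·0.6562) ≈ 0.6111

0.611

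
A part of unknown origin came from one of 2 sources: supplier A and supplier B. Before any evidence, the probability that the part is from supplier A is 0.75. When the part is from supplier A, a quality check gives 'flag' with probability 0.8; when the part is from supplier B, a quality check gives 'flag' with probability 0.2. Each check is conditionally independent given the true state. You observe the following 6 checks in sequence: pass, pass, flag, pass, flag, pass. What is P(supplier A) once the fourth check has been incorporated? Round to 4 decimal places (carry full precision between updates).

0.1579

After 'pass': P(supplier A) = 0.2·0.7500 / (0.2·0.7500 + 0.8·0.2500) ≈ 0.4286
After 'pass': P(supplier A) = 0.2·0.4286 / (0.2·0.4286 + 0.8·0.5714) ≈ 0.1579
After 'flag': P(supplier A) = 0.8·0.1579 / (0.8·0.1579 + 0.2·0.8421) ≈ 0.4286
After 'pass': P(supplier A) = 0.2·0.4286 / (0.2·0.4286 + 0.8·0.5714) ≈ 0.1579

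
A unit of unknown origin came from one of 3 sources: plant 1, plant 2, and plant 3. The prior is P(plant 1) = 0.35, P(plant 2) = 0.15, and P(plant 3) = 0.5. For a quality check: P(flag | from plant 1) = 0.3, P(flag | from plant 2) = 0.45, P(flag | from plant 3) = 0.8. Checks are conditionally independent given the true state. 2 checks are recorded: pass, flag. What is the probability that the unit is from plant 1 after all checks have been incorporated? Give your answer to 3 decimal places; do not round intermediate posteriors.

0.386

Each posterior becomes the prior for the next update.
After 'pass': normaliser = 0.7·0.3500 + 0.55·0.1500 + 0.2·0.5000; P(plant 1) ≈ 0.5731, P(plant 2) ≈ 0.1930, P(plant 3) ≈ 0.2339
After 'flag': normaliser = 0.3·0.5731 + 0.45·0.1930 + 0.8·0.2339; P(plant 1) ≈ 0.3856, P(plant 2) ≈ 0.1948, P(plant 3) ≈ 0.4197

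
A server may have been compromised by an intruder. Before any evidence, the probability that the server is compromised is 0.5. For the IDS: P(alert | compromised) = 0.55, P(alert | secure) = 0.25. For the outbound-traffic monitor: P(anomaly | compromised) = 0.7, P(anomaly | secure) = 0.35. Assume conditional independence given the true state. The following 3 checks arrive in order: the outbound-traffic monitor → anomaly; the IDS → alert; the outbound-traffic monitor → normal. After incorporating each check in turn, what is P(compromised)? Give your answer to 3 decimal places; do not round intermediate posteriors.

0.670

After the outbound-traffic monitor='anomaly': P(compromised) = 0.7·0.5000 / (0.7·0.5000 + 0.35·0.5000) ≈ 0.6667
After the IDS='alert': P(compromised) = 0.55·0.6667 / (0.55·0.6667 + 0.25·0.3333) ≈ 0.8148
After the outbound-traffic monitor='normal': P(compromised) = 0.3·0.8148 / (0.3·0.8148 + 0.65·0.1852) ≈ 0.6701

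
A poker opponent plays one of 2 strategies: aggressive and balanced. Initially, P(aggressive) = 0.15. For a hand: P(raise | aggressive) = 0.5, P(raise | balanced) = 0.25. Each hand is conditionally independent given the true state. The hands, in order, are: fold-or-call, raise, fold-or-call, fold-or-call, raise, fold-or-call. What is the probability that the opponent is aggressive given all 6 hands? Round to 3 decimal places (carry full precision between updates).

After 'fold-or-call': P(aggressive) = 0.5·0.1500 / (0.5·0.1500 + 0.75·0.8500) ≈ 0.1053
After 'raise': P(aggressive) = 0.5·0.1053 / (0.5·0.1053 + 0.25·0.8947) ≈ 0.1905
After 'fold-or-call': P(aggressive) = 0.5·0.1905 / (0.5·0.1905 + 0.75·0.8095) ≈ 0.1356
After 'fold-or-call': P(aggressive) = 0.5·0.1356 / (0.5·0.1356 + 0.75·0.8644) ≈ 0.0947
After 'raise': P(aggressive) = 0.5·0.0947 / (0.5·0.0947 + 0.25·0.9053) ≈ 0.1730
After 'fold-or-call': P(aggressive) = 0.5·0.1730 / (0.5·0.1730 + 0.75·0.8270) ≈ 0.1224

0.122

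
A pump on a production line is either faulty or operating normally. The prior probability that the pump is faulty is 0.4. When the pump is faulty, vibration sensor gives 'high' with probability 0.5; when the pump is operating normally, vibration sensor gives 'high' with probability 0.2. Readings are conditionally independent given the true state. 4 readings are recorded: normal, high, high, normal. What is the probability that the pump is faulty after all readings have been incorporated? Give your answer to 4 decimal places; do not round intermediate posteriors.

0.6194

Apply Bayes' rule sequentially, carrying P(faulty) forward.
After 'normal': P(faulty) = 0.5·0.4000 / (0.5·0.4000 + 0.8·0.6000) ≈ 0.2941
After 'high': P(faulty) = 0.5·0.2941 / (0.5·0.2941 + 0.2·0.7059) ≈ 0.5102
After 'high': P(faulty) = 0.5·0.5102 / (0.5·0.5102 + 0.2·0.4898) ≈ 0.7225
After 'normal': P(faulty) = 0.5·0.7225 / (0.5·0.7225 + 0.8·0.2775) ≈ 0.6194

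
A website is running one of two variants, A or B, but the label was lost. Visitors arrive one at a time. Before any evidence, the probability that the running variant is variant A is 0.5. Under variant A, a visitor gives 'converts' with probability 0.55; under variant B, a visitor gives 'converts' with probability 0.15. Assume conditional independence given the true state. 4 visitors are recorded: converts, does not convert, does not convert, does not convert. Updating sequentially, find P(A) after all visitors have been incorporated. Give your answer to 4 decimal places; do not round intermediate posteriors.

After 'converts': P(A) = 0.55·0.5000 / (0.55·0.5000 + 0.15·0.5000) ≈ 0.7857
After 'does not convert': P(A) = 0.45·0.7857 / (0.45·0.7857 + 0.85·0.2143) ≈ 0.6600
After 'does not convert': P(A) = 0.45·0.6600 / (0.45·0.6600 + 0.85·0.3400) ≈ 0.5068
After 'does not convert': P(A) = 0.45·0.5068 / (0.45·0.5068 + 0.85·0.4932) ≈ 0.3524

0.3524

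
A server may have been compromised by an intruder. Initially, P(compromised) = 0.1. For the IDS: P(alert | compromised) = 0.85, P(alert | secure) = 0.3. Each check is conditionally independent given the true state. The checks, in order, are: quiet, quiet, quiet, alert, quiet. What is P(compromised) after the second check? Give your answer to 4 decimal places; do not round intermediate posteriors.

0.0051

Apply Bayes' rule sequentially, carrying P(compromised) forward.
After 'quiet': P(compromised) = 0.15·0.1000 / (0.15·0.1000 + 0.7·0.9000) ≈ 0.0233
After 'quiet': P(compromised) = 0.15·0.0233 / (0.15·0.0233 + 0.7·0.9767) ≈ 0.0051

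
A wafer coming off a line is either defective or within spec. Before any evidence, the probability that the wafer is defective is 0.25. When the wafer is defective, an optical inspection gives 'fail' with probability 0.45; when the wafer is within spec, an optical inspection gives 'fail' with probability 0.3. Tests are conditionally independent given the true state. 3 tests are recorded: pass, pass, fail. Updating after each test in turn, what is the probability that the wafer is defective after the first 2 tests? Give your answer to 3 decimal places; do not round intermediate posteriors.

0.171

Apply Bayes' rule sequentially, carrying P(defective) forward.
After 'pass': P(defective) = 0.55·0.2500 / (0.55·0.2500 + 0.7·0.7500) ≈ 0.2075
After 'pass': P(defective) = 0.55·0.2075 / (0.55·0.2075 + 0.7·0.7925) ≈ 0.1707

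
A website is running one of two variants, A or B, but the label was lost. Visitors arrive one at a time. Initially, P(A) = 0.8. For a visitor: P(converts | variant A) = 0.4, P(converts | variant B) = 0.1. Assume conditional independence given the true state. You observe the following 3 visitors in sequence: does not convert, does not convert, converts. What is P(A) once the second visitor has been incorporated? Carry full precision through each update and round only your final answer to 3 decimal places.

0.640

After 'does not convert': P(A) = 0.6·0.8000 / (0.6·0.8000 + 0.9·0.2000) ≈ 0.7273
After 'does not convert': P(A) = 0.6·0.7273 / (0.6·0.7273 + 0.9·0.2727) ≈ 0.6400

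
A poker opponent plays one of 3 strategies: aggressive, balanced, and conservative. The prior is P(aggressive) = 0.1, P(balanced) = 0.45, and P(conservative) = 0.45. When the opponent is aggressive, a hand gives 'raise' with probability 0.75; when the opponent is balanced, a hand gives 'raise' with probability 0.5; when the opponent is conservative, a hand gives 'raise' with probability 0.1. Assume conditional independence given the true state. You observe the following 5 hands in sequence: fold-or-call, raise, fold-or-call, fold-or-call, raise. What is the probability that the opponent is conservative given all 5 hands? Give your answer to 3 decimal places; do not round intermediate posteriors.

0.180

Apply Bayes' rule sequentially, carrying P(conservative) forward.
After 'fold-or-call': normaliser = 0.25·0.1000 + 0.5·0.4500 + 0.9·0.4500; P(aggressive) ≈ 0.0382, P(balanced) ≈ 0.3435, P(conservative) ≈ 0.6183
After 'raise': normaliser = 0.75·0.0382 + 0.5·0.3435 + 0.1·0.6183; P(aggressive) ≈ 0.1092, P(balanced) ≈ 0.6550, P(conservative) ≈ 0.2358
After 'fold-or-call': normaliser = 0.25·0.1092 + 0.5·0.6550 + 0.9·0.2358; P(aggressive) ≈ 0.0481, P(balanced) ≈ 0.5776, P(conservative) ≈ 0.3743
After 'fold-or-call': normaliser = 0.25·0.0481 + 0.5·0.5776 + 0.9·0.3743; P(aggressive) ≈ 0.0189, P(balanced) ≈ 0.4529, P(conservative) ≈ 0.5282
After 'raise': normaliser = 0.75·0.0189 + 0.5·0.4529 + 0.1·0.5282; P(aggressive) ≈ 0.0482, P(balanced) ≈ 0.7717, P(conservative) ≈ 0.1800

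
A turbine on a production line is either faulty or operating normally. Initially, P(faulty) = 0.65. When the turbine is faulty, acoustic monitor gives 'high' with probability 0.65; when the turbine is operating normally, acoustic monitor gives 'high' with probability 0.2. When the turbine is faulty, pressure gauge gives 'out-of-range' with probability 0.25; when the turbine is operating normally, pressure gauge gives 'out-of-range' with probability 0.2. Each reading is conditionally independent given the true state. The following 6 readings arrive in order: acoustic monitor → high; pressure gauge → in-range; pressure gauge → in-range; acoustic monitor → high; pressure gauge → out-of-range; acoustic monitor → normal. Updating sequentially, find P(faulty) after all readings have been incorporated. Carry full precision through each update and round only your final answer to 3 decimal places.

0.904

After acoustic monitor='high': P(faulty) = 0.65·0.6500 / (0.65·0.6500 + 0.2·0.3500) ≈ 0.8579
After pressure gauge='in-range': P(faulty) = 0.75·0.8579 / (0.75·0.8579 + 0.8·0.1421) ≈ 0.8498
After pressure gauge='in-range': P(faulty) = 0.75·0.8498 / (0.75·0.8498 + 0.8·0.1502) ≈ 0.8414
After acoustic monitor='high': P(faulty) = 0.65·0.8414 / (0.65·0.8414 + 0.2·0.1586) ≈ 0.9452
After pressure gauge='out-of-range': P(faulty) = 0.25·0.9452 / (0.25·0.9452 + 0.2·0.0548) ≈ 0.9557
After acoustic monitor='normal': P(faulty) = 0.35·0.9557 / (0.35·0.9557 + 0.8·0.0443) ≈ 0.9041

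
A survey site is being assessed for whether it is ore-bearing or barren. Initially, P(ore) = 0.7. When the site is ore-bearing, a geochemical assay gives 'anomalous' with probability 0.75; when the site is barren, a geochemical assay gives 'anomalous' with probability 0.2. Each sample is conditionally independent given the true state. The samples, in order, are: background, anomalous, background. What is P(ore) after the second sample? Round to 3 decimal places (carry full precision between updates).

0.732

After 'background': P(ore) = 0.25·0.7000 / (0.25·0.7000 + 0.8·0.3000) ≈ 0.4217
After 'anomalous': P(ore) = 0.75·0.4217 / (0.75·0.4217 + 0.2·0.5783) ≈ 0.7322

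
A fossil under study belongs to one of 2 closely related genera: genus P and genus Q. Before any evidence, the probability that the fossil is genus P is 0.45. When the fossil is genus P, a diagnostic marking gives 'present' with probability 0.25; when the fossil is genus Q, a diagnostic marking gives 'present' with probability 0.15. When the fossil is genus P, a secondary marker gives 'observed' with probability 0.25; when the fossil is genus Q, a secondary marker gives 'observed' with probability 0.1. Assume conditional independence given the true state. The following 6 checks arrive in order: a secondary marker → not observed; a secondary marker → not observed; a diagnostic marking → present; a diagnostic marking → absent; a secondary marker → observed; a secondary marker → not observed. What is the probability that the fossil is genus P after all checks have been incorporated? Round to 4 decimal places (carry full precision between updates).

0.6351

Apply Bayes' rule sequentially, carrying P(genus P) forward.
After a secondary marker='not observed': P(genus P) = 0.75·0.4500 / (0.75·0.4500 + 0.9·0.5500) ≈ 0.4054
After a secondary marker='not observed': P(genus P) = 0.75·0.4054 / (0.75·0.4054 + 0.9·0.5946) ≈ 0.3623
After a diagnostic marking='present': P(genus P) = 0.25·0.3623 / (0.25·0.3623 + 0.15·0.6377) ≈ 0.4864
After a diagnostic marking='absent': P(genus P) = 0.75·0.4864 / (0.75·0.4864 + 0.85·0.5136) ≈ 0.4552
After a secondary marker='observed': P(genus P) = 0.25·0.4552 / (0.25·0.4552 + 0.1·0.5448) ≈ 0.6763
After a secondary marker='not observed': P(genus P) = 0.75·0.6763 / (0.75·0.6763 + 0.9·0.3237) ≈ 0.6351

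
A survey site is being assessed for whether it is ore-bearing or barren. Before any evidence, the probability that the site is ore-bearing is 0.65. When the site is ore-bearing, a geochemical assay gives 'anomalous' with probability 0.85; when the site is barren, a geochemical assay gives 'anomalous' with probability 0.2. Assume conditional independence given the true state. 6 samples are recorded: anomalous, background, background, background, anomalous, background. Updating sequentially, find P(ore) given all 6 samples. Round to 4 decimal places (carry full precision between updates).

0.0398

After 'anomalous': P(ore) = 0.85·0.6500 / (0.85·0.6500 + 0.2·0.3500) ≈ 0.8876
After 'background': P(ore) = 0.15·0.8876 / (0.15·0.8876 + 0.8·0.1124) ≈ 0.5968
After 'background': P(ore) = 0.15·0.5968 / (0.15·0.5968 + 0.8·0.4032) ≈ 0.2172
After 'background': P(ore) = 0.15·0.2172 / (0.15·0.2172 + 0.8·0.7828) ≈ 0.0495
After 'anomalous': P(ore) = 0.85·0.0495 / (0.85·0.0495 + 0.2·0.9505) ≈ 0.1811
After 'background': P(ore) = 0.15·0.1811 / (0.15·0.1811 + 0.8·0.8189) ≈ 0.0398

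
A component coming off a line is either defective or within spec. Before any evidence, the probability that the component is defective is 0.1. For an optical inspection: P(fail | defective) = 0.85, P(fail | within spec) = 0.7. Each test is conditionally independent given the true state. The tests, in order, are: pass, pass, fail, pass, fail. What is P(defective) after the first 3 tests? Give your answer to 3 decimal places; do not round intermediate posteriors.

0.033

Each posterior becomes the prior for the next update.
After 'pass': P(defective) = 0.15·0.1000 / (0.15·0.1000 + 0.3·0.9000) ≈ 0.0526
After 'pass': P(defective) = 0.15·0.0526 / (0.15·0.0526 + 0.3·0.9474) ≈ 0.0270
After 'fail': P(defective) = 0.85·0.0270 / (0.85·0.0270 + 0.7·0.9730) ≈ 0.0326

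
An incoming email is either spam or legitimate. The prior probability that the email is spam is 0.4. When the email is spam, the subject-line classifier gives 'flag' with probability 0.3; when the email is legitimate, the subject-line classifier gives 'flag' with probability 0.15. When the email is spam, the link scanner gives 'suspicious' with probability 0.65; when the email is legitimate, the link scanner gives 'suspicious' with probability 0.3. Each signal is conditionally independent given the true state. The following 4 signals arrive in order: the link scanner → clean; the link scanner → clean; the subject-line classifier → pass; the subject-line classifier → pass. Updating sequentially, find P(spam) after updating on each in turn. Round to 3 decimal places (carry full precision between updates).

After the link scanner='clean': P(spam) = 0.35·0.4000 / (0.35·0.4000 + 0.7·0.6000) ≈ 0.2500
After the link scanner='clean': P(spam) = 0.35·0.2500 / (0.35·0.2500 + 0.7·0.7500) ≈ 0.1429
After the subject-line classifier='pass': P(spam) = 0.7·0.1429 / (0.7·0.1429 + 0.85·0.8571) ≈ 0.1207
After the subject-line classifier='pass': P(spam) = 0.7·0.1207 / (0.7·0.1207 + 0.85·0.8793) ≈ 0.1016

0.102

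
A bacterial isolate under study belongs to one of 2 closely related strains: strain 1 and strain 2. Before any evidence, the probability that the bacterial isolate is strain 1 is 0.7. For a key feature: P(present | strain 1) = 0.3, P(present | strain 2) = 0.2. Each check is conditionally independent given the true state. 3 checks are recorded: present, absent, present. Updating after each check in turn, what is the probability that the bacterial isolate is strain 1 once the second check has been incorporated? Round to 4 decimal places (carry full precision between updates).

0.7538

Each posterior becomes the prior for the next update.
After 'present': P(strain 1) = 0.3·0.7000 / (0.3·0.7000 + 0.2·0.3000) ≈ 0.7778
After 'absent': P(strain 1) = 0.7·0.7778 / (0.7·0.7778 + 0.8·0.2222) ≈ 0.7538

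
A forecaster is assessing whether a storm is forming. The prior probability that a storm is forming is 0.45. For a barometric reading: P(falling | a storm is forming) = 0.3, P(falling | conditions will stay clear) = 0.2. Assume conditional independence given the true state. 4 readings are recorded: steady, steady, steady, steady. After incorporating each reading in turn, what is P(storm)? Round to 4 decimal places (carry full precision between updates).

0.3241

Apply Bayes' rule sequentially, carrying P(storm) forward.
After 'steady': P(storm) = 0.7·0.4500 / (0.7·0.4500 + 0.8·0.5500) ≈ 0.4172
After 'steady': P(storm) = 0.7·0.4172 / (0.7·0.4172 + 0.8·0.5828) ≈ 0.3852
After 'steady': P(storm) = 0.7·0.3852 / (0.7·0.3852 + 0.8·0.6148) ≈ 0.3541
After 'steady': P(storm) = 0.7·0.3541 / (0.7·0.3541 + 0.8·0.6459) ≈ 0.3241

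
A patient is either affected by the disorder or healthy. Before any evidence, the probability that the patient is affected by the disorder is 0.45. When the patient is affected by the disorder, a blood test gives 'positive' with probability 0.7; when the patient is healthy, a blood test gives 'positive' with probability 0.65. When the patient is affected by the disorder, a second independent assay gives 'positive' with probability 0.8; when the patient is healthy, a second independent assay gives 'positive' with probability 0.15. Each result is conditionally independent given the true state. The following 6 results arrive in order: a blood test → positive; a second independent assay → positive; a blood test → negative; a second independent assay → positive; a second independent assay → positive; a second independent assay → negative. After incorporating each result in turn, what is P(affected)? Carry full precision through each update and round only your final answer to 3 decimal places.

After a blood test='positive': P(affected) = 0.7·0.4500 / (0.7·0.4500 + 0.65·0.5500) ≈ 0.4684
After a second independent assay='positive': P(affected) = 0.8·0.4684 / (0.8·0.4684 + 0.15·0.5316) ≈ 0.8245
After a blood test='negative': P(affected) = 0.3·0.8245 / (0.3·0.8245 + 0.35·0.1755) ≈ 0.8011
After a second independent assay='positive': P(affected) = 0.8·0.8011 / (0.8·0.8011 + 0.15·0.1989) ≈ 0.9555
After a second independent assay='positive': P(affected) = 0.8·0.9555 / (0.8·0.9555 + 0.15·0.0445) ≈ 0.9913
After a second independent assay='negative': P(affected) = 0.2·0.9913 / (0.2·0.9913 + 0.85·0.0087) ≈ 0.9642

0.964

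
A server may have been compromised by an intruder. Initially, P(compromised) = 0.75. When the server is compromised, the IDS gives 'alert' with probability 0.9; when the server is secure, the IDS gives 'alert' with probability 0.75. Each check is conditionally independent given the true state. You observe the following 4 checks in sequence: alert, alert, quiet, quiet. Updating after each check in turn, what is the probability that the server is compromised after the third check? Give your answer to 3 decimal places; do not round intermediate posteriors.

0.633

After 'alert': P(compromised) = 0.9·0.7500 / (0.9·0.7500 + 0.75·0.2500) ≈ 0.7826
After 'alert': P(compromised) = 0.9·0.7826 / (0.9·0.7826 + 0.75·0.2174) ≈ 0.8120
After 'quiet': P(compromised) = 0.1·0.8120 / (0.1·0.8120 + 0.25·0.1880) ≈ 0.6334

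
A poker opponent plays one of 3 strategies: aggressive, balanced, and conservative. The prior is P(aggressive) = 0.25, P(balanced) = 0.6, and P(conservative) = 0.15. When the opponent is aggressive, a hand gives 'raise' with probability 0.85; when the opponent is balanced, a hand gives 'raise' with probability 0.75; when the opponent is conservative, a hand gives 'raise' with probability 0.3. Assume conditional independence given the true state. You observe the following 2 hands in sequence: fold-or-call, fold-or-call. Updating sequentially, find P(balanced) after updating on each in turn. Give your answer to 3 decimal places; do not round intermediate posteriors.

0.322

After 'fold-or-call': normaliser = 0.15·0.2500 + 0.25·0.6000 + 0.7·0.1500; P(aggressive) ≈ 0.1282, P(balanced) ≈ 0.5128, P(conservative) ≈ 0.3590
After 'fold-or-call': normaliser = 0.15·0.1282 + 0.25·0.5128 + 0.7·0.3590; P(aggressive) ≈ 0.0482, P(balanced) ≈ 0.3215, P(conservative) ≈ 0.6302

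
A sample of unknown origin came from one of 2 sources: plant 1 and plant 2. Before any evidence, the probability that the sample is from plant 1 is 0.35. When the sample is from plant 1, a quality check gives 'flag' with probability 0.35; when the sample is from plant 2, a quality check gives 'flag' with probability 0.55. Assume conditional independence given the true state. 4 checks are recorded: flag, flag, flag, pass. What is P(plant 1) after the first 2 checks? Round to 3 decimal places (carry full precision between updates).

Each posterior becomes the prior for the next update.
After 'flag': P(plant 1) = 0.35·0.3500 / (0.35·0.3500 + 0.55·0.6500) ≈ 0.2552
After 'flag': P(plant 1) = 0.35·0.2552 / (0.35·0.2552 + 0.55·0.7448) ≈ 0.1790

0.179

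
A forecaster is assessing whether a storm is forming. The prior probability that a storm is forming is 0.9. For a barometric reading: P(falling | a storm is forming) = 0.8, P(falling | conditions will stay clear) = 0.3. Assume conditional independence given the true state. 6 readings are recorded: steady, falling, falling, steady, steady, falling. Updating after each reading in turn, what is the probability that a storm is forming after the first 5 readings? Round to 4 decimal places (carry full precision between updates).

0.5988

After 'steady': P(storm) = 0.2·0.9000 / (0.2·0.9000 + 0.7·0.1000) ≈ 0.7200
After 'falling': P(storm) = 0.8·0.7200 / (0.8·0.7200 + 0.3·0.2800) ≈ 0.8727
After 'falling': P(storm) = 0.8·0.8727 / (0.8·0.8727 + 0.3·0.1273) ≈ 0.9481
After 'steady': P(storm) = 0.2·0.9481 / (0.2·0.9481 + 0.7·0.0519) ≈ 0.8393
After 'steady': P(storm) = 0.2·0.8393 / (0.2·0.8393 + 0.7·0.1607) ≈ 0.5988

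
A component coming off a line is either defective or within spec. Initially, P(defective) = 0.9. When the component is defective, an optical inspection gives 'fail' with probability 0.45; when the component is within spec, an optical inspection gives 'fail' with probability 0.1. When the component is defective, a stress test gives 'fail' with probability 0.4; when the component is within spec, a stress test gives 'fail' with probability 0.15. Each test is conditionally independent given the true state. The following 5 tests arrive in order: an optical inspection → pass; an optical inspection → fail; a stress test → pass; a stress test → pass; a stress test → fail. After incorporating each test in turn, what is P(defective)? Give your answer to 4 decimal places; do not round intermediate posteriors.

0.9705

After an optical inspection='pass': P(defective) = 0.55·0.9000 / (0.55·0.9000 + 0.9·0.1000) ≈ 0.8462
After an optical inspection='fail': P(defective) = 0.45·0.8462 / (0.45·0.8462 + 0.1·0.1538) ≈ 0.9612
After a stress test='pass': P(defective) = 0.6·0.9612 / (0.6·0.9612 + 0.85·0.0388) ≈ 0.9459
After a stress test='pass': P(defective) = 0.6·0.9459 / (0.6·0.9459 + 0.85·0.0541) ≈ 0.9250
After a stress test='fail': P(defective) = 0.4·0.9250 / (0.4·0.9250 + 0.15·0.0750) ≈ 0.9705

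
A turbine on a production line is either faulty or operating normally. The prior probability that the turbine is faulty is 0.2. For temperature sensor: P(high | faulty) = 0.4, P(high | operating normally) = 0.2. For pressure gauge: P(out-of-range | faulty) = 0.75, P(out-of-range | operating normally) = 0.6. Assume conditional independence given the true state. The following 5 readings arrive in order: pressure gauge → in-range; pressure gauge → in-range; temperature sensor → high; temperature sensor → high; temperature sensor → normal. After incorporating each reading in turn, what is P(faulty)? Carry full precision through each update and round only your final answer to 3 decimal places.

0.227

After pressure gauge='in-range': P(faulty) = 0.25·0.2000 / (0.25·0.2000 + 0.4·0.8000) ≈ 0.1351
After pressure gauge='in-range': P(faulty) = 0.25·0.1351 / (0.25·0.1351 + 0.4·0.8649) ≈ 0.0890
After temperature sensor='high': P(faulty) = 0.4·0.0890 / (0.4·0.0890 + 0.2·0.9110) ≈ 0.1634
After temperature sensor='high': P(faulty) = 0.4·0.1634 / (0.4·0.1634 + 0.2·0.8366) ≈ 0.2809
After temperature sensor='normal': P(faulty) = 0.6·0.2809 / (0.6·0.2809 + 0.8·0.7191) ≈ 0.2266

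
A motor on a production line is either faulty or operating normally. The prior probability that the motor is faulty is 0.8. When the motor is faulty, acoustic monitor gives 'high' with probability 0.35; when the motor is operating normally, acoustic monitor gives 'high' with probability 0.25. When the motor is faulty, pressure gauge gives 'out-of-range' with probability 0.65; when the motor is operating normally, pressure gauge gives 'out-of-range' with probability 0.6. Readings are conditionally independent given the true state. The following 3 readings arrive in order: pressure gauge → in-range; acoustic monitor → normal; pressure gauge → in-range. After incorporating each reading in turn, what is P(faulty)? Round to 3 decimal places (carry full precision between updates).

0.726

After pressure gauge='in-range': P(faulty) = 0.35·0.8000 / (0.35·0.8000 + 0.4·0.2000) ≈ 0.7778
After acoustic monitor='normal': P(faulty) = 0.65·0.7778 / (0.65·0.7778 + 0.75·0.2222) ≈ 0.7521
After pressure gauge='in-range': P(faulty) = 0.35·0.7521 / (0.35·0.7521 + 0.4·0.2479) ≈ 0.7263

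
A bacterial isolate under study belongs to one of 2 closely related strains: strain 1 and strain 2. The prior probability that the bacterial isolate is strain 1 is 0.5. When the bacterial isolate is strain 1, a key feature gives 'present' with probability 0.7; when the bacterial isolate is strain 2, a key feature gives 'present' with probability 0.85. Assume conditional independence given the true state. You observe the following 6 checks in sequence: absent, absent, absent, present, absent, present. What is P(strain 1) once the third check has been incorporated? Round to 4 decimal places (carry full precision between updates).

After 'absent': P(strain 1) = 0.3·0.5000 / (0.3·0.5000 + 0.15·0.5000) ≈ 0.6667
After 'absent': P(strain 1) = 0.3·0.6667 / (0.3·0.6667 + 0.15·0.3333) ≈ 0.8000
After 'absent': P(strain 1) = 0.3·0.8000 / (0.3·0.8000 + 0.15·0.2000) ≈ 0.8889

0.8889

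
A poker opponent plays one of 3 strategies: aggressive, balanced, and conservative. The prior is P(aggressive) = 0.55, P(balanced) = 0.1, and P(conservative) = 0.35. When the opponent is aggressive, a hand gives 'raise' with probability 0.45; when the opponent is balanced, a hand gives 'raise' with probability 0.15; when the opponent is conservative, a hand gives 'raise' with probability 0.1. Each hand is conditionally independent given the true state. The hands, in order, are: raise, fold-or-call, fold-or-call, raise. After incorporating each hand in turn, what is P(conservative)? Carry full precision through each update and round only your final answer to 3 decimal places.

After 'raise': normaliser = 0.45·0.5500 + 0.15·0.1000 + 0.1·0.3500; P(aggressive) ≈ 0.8319, P(balanced) ≈ 0.0504, P(conservative) ≈ 0.1176
After 'fold-or-call': normaliser = 0.55·0.8319 + 0.85·0.0504 + 0.9·0.1176; P(aggressive) ≈ 0.7547, P(balanced) ≈ 0.0707, P(conservative) ≈ 0.1746
After 'fold-or-call': normaliser = 0.55·0.7547 + 0.85·0.0707 + 0.9·0.1746; P(aggressive) ≈ 0.6564, P(balanced) ≈ 0.0950, P(conservative) ≈ 0.2486
After 'raise': normaliser = 0.45·0.6564 + 0.15·0.0950 + 0.1·0.2486; P(aggressive) ≈ 0.8831, P(balanced) ≈ 0.0426, P(conservative) ≈ 0.0743

0.074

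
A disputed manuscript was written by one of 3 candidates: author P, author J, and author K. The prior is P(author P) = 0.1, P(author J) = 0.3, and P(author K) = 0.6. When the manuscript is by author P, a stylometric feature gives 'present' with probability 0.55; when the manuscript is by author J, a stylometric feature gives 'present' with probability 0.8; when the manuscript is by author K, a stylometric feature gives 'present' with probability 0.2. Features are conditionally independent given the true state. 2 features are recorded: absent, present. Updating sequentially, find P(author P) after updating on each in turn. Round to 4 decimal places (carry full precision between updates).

After 'absent': normaliser = 0.45·0.1000 + 0.2·0.3000 + 0.8·0.6000; P(author P) ≈ 0.0769, P(author J) ≈ 0.1026, P(author K) ≈ 0.8205
After 'present': normaliser = 0.55·0.0769 + 0.8·0.1026 + 0.2·0.8205; P(author P) ≈ 0.1467, P(author J) ≈ 0.2844, P(author K) ≈ 0.5689

0.1467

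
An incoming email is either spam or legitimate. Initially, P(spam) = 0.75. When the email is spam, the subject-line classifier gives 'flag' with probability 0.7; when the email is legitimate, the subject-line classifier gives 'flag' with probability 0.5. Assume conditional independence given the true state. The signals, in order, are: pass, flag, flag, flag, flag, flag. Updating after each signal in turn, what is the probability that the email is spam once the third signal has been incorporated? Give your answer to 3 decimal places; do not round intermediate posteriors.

0.779

After 'pass': P(spam) = 0.3·0.7500 / (0.3·0.7500 + 0.5·0.2500) ≈ 0.6429
After 'flag': P(spam) = 0.7·0.6429 / (0.7·0.6429 + 0.5·0.3571) ≈ 0.7159
After 'flag': P(spam) = 0.7·0.7159 / (0.7·0.7159 + 0.5·0.2841) ≈ 0.7792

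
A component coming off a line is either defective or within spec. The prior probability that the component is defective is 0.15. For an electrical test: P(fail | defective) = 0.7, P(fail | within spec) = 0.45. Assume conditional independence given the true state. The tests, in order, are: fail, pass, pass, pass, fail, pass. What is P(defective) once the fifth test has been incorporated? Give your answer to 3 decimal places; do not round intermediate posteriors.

After 'fail': P(defective) = 0.7·0.1500 / (0.7·0.1500 + 0.45·0.8500) ≈ 0.2154
After 'pass': P(defective) = 0.3·0.2154 / (0.3·0.2154 + 0.55·0.7846) ≈ 0.1302
After 'pass': P(defective) = 0.3·0.1302 / (0.3·0.1302 + 0.55·0.8698) ≈ 0.0755
After 'pass': P(defective) = 0.3·0.0755 / (0.3·0.0755 + 0.55·0.9245) ≈ 0.0426
After 'fail': P(defective) = 0.7·0.0426 / (0.7·0.0426 + 0.45·0.9574) ≈ 0.0648

0.065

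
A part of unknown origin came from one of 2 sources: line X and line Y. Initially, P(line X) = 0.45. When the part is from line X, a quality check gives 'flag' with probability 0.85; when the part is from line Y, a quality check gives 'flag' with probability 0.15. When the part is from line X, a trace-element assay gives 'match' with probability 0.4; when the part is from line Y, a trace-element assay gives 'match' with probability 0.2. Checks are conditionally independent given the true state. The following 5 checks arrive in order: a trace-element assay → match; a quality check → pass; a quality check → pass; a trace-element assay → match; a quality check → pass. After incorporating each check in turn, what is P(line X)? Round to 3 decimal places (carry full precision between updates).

After a trace-element assay='match': P(line X) = 0.4·0.4500 / (0.4·0.4500 + 0.2·0.5500) ≈ 0.6207
After a quality check='pass': P(line X) = 0.15·0.6207 / (0.15·0.6207 + 0.85·0.3793) ≈ 0.2241
After a quality check='pass': P(line X) = 0.15·0.2241 / (0.15·0.2241 + 0.85·0.7759) ≈ 0.0485
After a trace-element assay='match': P(line X) = 0.4·0.0485 / (0.4·0.0485 + 0.2·0.9515) ≈ 0.0925
After a quality check='pass': P(line X) = 0.15·0.0925 / (0.15·0.0925 + 0.85·0.9075) ≈ 0.0177

0.018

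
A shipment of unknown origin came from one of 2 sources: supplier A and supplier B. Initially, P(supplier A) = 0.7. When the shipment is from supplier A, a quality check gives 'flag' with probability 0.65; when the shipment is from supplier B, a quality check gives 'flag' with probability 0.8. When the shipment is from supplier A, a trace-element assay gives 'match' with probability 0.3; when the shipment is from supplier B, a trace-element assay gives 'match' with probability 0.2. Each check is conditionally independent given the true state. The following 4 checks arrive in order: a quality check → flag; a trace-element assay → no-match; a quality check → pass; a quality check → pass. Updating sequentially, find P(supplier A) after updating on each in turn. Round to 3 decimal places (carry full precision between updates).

After a quality check='flag': P(supplier A) = 0.65·0.7000 / (0.65·0.7000 + 0.8·0.3000) ≈ 0.6547
After a trace-element assay='no-match': P(supplier A) = 0.7·0.6547 / (0.7·0.6547 + 0.8·0.3453) ≈ 0.6239
After a quality check='pass': P(supplier A) = 0.35·0.6239 / (0.35·0.6239 + 0.2·0.3761) ≈ 0.7438
After a quality check='pass': P(supplier A) = 0.35·0.7438 / (0.35·0.7438 + 0.2·0.2562) ≈ 0.8355

0.836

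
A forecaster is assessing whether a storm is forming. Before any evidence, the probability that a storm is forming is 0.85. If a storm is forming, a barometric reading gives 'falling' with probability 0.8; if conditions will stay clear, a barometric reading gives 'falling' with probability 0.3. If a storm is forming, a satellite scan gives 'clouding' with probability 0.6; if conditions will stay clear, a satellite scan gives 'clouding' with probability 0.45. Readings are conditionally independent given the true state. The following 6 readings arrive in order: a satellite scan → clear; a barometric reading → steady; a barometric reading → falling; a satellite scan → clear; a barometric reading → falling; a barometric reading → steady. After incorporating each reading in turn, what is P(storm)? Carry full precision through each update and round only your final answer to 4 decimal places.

0.6350

After a satellite scan='clear': P(storm) = 0.4·0.8500 / (0.4·0.8500 + 0.55·0.1500) ≈ 0.8047
After a barometric reading='steady': P(storm) = 0.2·0.8047 / (0.2·0.8047 + 0.7·0.1953) ≈ 0.5408
After a barometric reading='falling': P(storm) = 0.8·0.5408 / (0.8·0.5408 + 0.3·0.4592) ≈ 0.7585
After a satellite scan='clear': P(storm) = 0.4·0.7585 / (0.4·0.7585 + 0.55·0.2415) ≈ 0.6955
After a barometric reading='falling': P(storm) = 0.8·0.6955 / (0.8·0.6955 + 0.3·0.3045) ≈ 0.8589
After a barometric reading='steady': P(storm) = 0.2·0.8589 / (0.2·0.8589 + 0.7·0.1411) ≈ 0.6350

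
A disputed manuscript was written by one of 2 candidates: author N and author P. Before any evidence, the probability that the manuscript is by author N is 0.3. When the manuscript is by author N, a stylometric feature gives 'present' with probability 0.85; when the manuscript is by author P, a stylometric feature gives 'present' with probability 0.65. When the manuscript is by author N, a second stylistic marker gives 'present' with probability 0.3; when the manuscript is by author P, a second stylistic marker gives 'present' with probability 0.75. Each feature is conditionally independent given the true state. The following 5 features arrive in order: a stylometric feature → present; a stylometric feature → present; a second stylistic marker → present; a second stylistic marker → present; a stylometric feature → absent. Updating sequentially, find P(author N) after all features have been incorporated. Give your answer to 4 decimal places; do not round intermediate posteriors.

After a stylometric feature='present': P(author N) = 0.85·0.3000 / (0.85·0.3000 + 0.65·0.7000) ≈ 0.3592
After a stylometric feature='present': P(author N) = 0.85·0.3592 / (0.85·0.3592 + 0.65·0.6408) ≈ 0.4229
After a second stylistic marker='present': P(author N) = 0.3·0.4229 / (0.3·0.4229 + 0.75·0.5771) ≈ 0.2267
After a second stylistic marker='present': P(author N) = 0.3·0.2267 / (0.3·0.2267 + 0.75·0.7733) ≈ 0.1050
After a stylometric feature='absent': P(author N) = 0.15·0.1050 / (0.15·0.1050 + 0.35·0.8950) ≈ 0.0479

0.0479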